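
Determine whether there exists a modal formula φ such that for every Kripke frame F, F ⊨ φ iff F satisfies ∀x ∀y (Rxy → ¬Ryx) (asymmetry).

Not modally definable

Any modally definable frame class is closed under surjective bounded morphisms.
The 3-cycle (worlds w0,w1,w2 with w0→w1→w2→w0) is asymmetric. Mapping every world to a single reflexive point • is a surjective bounded morphism, and the reflexive point is not asymmetric (R•• but asymmetry requires ¬R••).
Hence asymmetry is not modally definable.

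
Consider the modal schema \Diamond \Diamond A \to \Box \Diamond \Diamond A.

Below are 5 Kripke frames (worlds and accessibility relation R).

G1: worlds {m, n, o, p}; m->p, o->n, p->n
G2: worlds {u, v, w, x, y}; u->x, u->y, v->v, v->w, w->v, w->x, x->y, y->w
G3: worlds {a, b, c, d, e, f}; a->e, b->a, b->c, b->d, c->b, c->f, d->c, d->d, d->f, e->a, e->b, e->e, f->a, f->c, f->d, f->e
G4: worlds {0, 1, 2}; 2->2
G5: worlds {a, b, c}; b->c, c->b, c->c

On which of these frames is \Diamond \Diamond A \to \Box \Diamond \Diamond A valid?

G4, G5

Frame correspondent (Sahlqvist): \forall x \forall y \forall z ((x R^2 y \wedge xRz) \to \exists w (y = w \wedge z R^2 w)) — i.e. a generalized confluence (Geach) condition.
G1: fails — mR²n, mRp but no w with n=w and pR²w.
G2: fails — uR²w, uRy but no t with w=t and yR²t.
G3: fails — bR²b, bRc but no w with b=w and cR²w.
G4: condition met.
G5: condition met.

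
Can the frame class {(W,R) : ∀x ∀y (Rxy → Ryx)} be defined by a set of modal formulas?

Yes: it is symmetry, defined by the B schema p → □◇p.
Suppose p→□◇p is valid. Take Rxy and set V(p)={x}. Then p at x, so □◇p at x, so ◇p at y, so some z with Ryz has p; z=x, i.e. Ryx.

Definable; p → □◇p defines it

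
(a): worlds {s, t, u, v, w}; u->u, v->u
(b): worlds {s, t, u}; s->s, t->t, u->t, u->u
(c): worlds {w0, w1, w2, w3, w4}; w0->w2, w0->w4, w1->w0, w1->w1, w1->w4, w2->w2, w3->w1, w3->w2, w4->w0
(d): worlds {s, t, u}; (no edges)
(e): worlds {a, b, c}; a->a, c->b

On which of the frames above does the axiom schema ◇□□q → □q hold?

This is the axiom for a generalized confluence (Geach) condition; its first-order frame correspondent is ∀x ∀y ∀z ((xRy ∧ xRz) → ∃w (yR²w ∧ z = w)).
(a): satisfies the condition.
(b): fails — uRt, uRu but no w with tR²w and u=w.
(c): fails — w0Rw2, w0Rw4 but no w with w2R²w and w4=w.
(d): satisfies the condition.
(e): fails — cRb, cRb but no w with bR²w and b=w.

(a), (d)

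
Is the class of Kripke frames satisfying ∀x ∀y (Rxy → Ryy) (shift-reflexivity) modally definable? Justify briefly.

Yes, by □(□q → q)

The condition is shift-reflexivity. A defining modal formula is □(□q → q).
Suppose □(□q→q) is valid. Take Rxy and set V(q)={w : Ryw}. Then at y, □q holds; since □(□q→q) at x, □q→q at y, so q at y, i.e. Ryy.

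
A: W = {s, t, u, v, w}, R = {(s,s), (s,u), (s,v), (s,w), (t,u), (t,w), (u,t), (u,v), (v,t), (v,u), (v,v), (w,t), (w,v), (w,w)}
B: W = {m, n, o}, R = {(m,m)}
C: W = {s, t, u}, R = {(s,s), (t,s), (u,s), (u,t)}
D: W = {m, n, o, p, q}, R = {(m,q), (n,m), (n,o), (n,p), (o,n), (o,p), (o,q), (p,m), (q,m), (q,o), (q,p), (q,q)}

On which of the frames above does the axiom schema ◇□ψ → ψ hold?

The schema corresponds to symmetry: ∀x ∀y (Rxy → Ryx).
A: fails — Rvt but not Rtv.
B: condition met.
C: fails — Rus but not Rsu.
D: fails — Rop but not Rpo.

B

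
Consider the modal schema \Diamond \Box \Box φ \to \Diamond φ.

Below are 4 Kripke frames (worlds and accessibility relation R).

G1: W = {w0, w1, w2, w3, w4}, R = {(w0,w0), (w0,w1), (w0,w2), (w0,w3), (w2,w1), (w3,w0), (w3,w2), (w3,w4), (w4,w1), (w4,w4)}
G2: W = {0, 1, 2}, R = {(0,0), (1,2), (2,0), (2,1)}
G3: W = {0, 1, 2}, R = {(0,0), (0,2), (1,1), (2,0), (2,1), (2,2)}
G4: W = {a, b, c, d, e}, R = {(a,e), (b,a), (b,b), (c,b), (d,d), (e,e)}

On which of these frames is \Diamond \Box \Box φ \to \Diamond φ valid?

This is the axiom for a generalized confluence (Geach) condition; its first-order frame correspondent is \forall x \forall y (xRy \to \exists w (y R^2 w \wedge xRw)).
G1: fails — w0Rw1 but no w with w1R²w and w0Rw.
G2: ✓.
G3: ✓.
G4: fails — bRa but no w with aR²w and bRw.

G2, G3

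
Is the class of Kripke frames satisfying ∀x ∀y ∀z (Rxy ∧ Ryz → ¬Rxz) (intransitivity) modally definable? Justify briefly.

No

Modal frame validity is preserved under surjective bounded morphisms.
The 7-cycle (worlds 0,1,2,3,4,5,6 with 0→1→2→3→4→5→6→0) is intransitive. Mapping every world to a single reflexive point • is a surjective bounded morphism; the reflexive point is not intransitive (R••∧R•• but R••).
Hence intransitivity is not modally definable.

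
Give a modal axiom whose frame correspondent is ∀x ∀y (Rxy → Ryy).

This is shift-reflexivity; the standard corresponding axiom is T□: □(□r → r).

□(□r → r)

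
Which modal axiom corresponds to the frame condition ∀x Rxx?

A defining formula is □s → s (the T axiom).
Suppose □s→s is valid. At any x set V(s)={w : Rxw}. Then □s holds at x, so s holds at x, i.e. Rxx.

□s → s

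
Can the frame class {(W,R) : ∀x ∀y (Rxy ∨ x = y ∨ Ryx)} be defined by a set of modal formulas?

Modal frame validity is preserved under disjoint unions.
Take 2 disjoint single-world reflexive frames: each is trivially connected, but their disjoint union has 2 worlds with no edge between distinct components, so it is not connected.
So the class is not modally definable.

No — not modally definable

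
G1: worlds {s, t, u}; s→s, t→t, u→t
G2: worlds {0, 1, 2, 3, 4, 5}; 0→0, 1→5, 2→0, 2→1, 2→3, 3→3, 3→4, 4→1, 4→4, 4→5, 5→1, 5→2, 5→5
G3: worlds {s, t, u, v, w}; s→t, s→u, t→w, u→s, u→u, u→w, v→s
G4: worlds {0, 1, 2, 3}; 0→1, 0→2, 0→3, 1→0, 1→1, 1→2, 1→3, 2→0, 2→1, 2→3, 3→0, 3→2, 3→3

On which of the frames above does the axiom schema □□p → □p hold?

This is the axiom for density; its first-order frame correspondent is ∀x ∀y (Rxy → ∃z (Rxz ∧ Rzy)).
G1: ✓.
G2: fails — R21 but no z with R2z and Rz1.
G3: fails — Rvs but no z with Rvz and Rzs.
G4: ✓.
Valid on: G1, G4.

G1, G4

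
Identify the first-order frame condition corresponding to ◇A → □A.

Partial functionality

Suppose ◇A→□A is valid. Take Rxy, Rxz and set V(A)={y}. Then ◇A at x, so □A at x, so A at z, i.e. z=y.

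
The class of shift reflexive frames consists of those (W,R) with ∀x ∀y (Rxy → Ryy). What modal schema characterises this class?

A defining formula is □(□ψ → ψ) (the T□ axiom).
Suppose □(□ψ→ψ) is valid. Take Rxy and set V(ψ)={w : Ryw}. Then at y, □ψ holds; since □(□ψ→ψ) at x, □ψ→ψ at y, so ψ at y, i.e. Ryy.

□(□ψ → ψ)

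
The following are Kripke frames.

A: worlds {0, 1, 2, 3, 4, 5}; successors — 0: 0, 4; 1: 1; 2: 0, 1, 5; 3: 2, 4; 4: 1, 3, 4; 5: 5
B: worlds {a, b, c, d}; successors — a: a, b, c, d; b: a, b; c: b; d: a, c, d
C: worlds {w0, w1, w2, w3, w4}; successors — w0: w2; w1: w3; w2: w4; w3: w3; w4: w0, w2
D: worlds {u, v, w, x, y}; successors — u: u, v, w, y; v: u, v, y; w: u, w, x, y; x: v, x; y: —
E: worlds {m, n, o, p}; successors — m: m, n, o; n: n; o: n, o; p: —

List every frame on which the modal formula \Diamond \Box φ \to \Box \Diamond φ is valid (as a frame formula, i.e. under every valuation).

E

Frame correspondent (Sahlqvist): \forall x \forall y \forall z (Rxy \wedge Rxz \to \exists w (Ryw \wedge Rzw)) — i.e. convergence.
A: fails — R25 and R20 but 5 and 0 have no common successor.
B: fails — Rac and Rad but c and d have no common successor.
C: fails — Rw4w2 and Rw4w0 but w2 and w0 have no common successor.
D: fails — Ruv and Ruy but v and y have no common successor.
E: condition met.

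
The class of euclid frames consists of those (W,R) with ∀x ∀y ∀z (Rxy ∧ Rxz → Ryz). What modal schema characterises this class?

◇p → □◇p

The condition is the Euclidean property. The 5 schema ◇p → □◇p defines it.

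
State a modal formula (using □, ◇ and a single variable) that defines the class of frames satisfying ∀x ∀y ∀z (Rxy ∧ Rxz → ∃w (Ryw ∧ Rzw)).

The condition is convergence. The .2 schema ◇□s → □◇s defines it.
Suppose ◇□s→□◇s is valid. Take Rxy, Rxz and set V(s)={w : Ryw}. Then □s at y so ◇□s at x, so □◇s at x, so ◇s at z, giving w with Rzw and Ryw.

◇□s → □◇s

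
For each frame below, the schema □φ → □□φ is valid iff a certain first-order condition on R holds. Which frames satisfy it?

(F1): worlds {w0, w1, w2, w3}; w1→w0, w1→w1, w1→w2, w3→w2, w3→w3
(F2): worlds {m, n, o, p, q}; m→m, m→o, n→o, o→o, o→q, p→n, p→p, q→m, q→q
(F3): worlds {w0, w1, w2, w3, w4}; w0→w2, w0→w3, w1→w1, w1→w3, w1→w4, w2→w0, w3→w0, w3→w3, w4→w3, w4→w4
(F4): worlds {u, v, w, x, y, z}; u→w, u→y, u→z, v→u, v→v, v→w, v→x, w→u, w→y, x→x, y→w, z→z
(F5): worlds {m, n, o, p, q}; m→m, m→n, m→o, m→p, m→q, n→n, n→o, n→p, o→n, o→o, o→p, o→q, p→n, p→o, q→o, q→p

(F1)

The schema corresponds to transitivity: ∀x ∀y ∀z (Rxy ∧ Ryz → Rxz).
(F1): satisfies the condition.
(F2): fails — Rpn and Rno but not Rpo.
(F3): fails — Rw1w3 and Rw3w0 but not Rw1w0.
(F4): fails — Ruw and Rwu but not Ruu.
(F5): fails — Rpn and Rnp but not Rpp.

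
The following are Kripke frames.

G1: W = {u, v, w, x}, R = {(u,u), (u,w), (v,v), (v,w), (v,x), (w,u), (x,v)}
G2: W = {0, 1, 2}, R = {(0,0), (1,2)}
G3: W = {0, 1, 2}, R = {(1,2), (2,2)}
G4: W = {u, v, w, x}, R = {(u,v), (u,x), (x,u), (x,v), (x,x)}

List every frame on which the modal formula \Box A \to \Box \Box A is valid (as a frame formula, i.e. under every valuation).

The schema corresponds to transitivity: \forall x \forall y \forall z (Rxy \wedge Ryz \to Rxz).
G1: fails — Rwu and Ruw but not Rww.
G2: ✓.
G3: ✓.
G4: fails — Rux and Rxu but not Ruu.

G2, G3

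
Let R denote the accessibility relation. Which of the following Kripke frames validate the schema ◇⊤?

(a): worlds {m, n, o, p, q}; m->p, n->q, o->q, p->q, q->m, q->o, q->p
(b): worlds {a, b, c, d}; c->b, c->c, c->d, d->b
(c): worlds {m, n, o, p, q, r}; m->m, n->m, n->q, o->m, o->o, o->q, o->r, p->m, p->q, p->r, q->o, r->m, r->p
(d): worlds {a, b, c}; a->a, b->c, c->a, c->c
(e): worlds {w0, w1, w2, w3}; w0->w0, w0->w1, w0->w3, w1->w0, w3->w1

(a), (c), (d)

Frame correspondent (Sahlqvist): ∀x ∃y Rxy — i.e. seriality.
(a): ✓.
(b): fails — world a has no successor.
(c): ✓.
(d): ✓.
(e): fails — world w2 has no successor.
Valid on: (a), (c), (d).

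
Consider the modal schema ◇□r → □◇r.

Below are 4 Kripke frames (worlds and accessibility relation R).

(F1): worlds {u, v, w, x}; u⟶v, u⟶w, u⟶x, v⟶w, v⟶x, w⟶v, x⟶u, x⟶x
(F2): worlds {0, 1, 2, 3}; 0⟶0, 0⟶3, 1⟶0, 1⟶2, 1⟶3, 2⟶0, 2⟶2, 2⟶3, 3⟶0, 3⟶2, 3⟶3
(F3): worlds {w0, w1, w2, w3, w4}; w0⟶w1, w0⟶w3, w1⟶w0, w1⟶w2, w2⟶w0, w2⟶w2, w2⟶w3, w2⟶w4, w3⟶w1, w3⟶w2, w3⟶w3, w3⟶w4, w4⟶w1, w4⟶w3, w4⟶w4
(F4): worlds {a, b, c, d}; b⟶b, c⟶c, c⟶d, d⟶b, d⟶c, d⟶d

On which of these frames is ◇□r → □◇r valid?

This is the axiom for convergence; its first-order frame correspondent is ∀x ∀y ∀z (Rxy ∧ Rxz → ∃w (Ryw ∧ Rzw)).
(F1): fails — Ruv and Ruw but v and w have no common successor.
(F2): condition met.
(F3): fails — Rw3w1 and Rw3w4 but w1 and w4 have no common successor.
(F4): fails — Rdc and Rdb but c and b have no common successor.
Valid on: (F2).

(F2)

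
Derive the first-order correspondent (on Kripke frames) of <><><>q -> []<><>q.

This is a Sahlqvist (Geach-type) schema ◇^3□^0q → □^1◇^2q.
Minimal-valuation argument: fix x; take any y with xR^3y and any z with xR^1z. Set V(q) to the set of worlds R-reachable from y in exactly 0 steps. Then □^0q holds at y, so the antecedent holds at x; validity forces ◇^2q at z, giving a w with zR^2w and yR^0w.
First-order correspondent: forall x forall y forall z ((x R^3 y & xRz) -> exists w (y = w & z R^2 w)).

forall x forall y forall z ((x R^3 y & xRz) -> exists w (y = w & z R^2 w))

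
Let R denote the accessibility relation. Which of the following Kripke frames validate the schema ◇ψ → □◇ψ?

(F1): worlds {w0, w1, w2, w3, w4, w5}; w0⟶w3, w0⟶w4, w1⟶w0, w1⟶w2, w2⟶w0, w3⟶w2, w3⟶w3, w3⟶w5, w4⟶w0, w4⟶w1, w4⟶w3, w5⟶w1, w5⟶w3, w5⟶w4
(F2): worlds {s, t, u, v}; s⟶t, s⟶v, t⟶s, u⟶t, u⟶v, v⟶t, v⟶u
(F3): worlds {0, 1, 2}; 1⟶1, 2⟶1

This is the axiom for the Euclidean property; its first-order frame correspondent is ∀x ∀y ∀z (Rxy ∧ Rxz → Ryz).
(F1): fails — Rw0w4 and Rw0w4 but not Rw4w4.
(F2): fails — Rsv and Rsv but not Rvv.
(F3): ✓.

(F3)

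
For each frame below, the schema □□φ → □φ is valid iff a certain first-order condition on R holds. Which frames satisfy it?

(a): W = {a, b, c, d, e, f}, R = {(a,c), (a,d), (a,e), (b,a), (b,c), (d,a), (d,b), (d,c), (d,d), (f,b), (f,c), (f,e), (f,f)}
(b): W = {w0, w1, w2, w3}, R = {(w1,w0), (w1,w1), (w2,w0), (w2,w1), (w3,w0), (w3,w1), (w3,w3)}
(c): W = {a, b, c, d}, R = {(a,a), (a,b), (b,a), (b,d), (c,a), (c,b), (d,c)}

(b)

Frame correspondent (Sahlqvist): ∀x ∀y (Rxy → ∃z (Rxz ∧ Rzy)) — i.e. density.
(a): fails — Rae but no z with Raz and Rze.
(b): satisfies the condition.
(c): fails — Rdc but no z with Rdz and Rzc.
Valid on: (b).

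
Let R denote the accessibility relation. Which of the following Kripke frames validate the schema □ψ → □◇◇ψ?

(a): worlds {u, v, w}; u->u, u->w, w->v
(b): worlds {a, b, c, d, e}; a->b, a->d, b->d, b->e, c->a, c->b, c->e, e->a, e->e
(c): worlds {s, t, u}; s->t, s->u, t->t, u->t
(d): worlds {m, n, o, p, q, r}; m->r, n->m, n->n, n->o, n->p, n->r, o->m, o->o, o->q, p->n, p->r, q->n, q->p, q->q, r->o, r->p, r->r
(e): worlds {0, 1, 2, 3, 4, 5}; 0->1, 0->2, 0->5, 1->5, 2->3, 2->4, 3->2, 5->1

(c), (d)

Frame correspondent (Sahlqvist): ∀x ∀z (xRz → ∃w (xRw ∧ zR²w)) — i.e. a generalized confluence (Geach) condition.
(a): fails — uRw but no t with uRt and wR²t.
(b): fails — aRb but no w with aRw and bR²w.
(c): satisfies the condition.
(d): satisfies the condition.
(e): fails — 2R4 but no w with 2Rw and 4R²w.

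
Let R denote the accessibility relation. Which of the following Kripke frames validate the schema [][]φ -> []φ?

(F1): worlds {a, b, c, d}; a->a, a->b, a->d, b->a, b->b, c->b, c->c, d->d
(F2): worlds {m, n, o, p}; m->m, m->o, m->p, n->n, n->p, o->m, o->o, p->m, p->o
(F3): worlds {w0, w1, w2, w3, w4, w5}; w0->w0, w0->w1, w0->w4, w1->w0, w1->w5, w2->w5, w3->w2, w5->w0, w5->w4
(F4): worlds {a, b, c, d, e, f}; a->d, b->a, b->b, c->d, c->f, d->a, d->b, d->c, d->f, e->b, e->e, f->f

(F1), (F2)

This is the axiom for density; its first-order frame correspondent is forall x forall y (Rxy -> exists z (Rxz & Rzy)).
(F1): ✓.
(F2): ✓.
(F3): fails — Rw1w5 but no z with Rw1z and Rzw5.
(F4): fails — Rcd but no z with Rcz and Rzd.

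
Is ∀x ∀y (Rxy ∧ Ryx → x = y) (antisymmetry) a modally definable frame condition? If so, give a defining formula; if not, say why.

Modal frame validity is preserved under surjective bounded morphisms.
The 6-cycle (worlds 0,1,2,3,4,5 with 0→1→2→3→4→5→0) is antisymmetric. Sending even-indexed worlds to s and odd-indexed worlds to t is a surjective bounded morphism onto the two-world frame with s↔t, which is not antisymmetric.
So no modal formula (or set of formulas) defines exactly the antisymmetric frames.

Not definable by any modal formula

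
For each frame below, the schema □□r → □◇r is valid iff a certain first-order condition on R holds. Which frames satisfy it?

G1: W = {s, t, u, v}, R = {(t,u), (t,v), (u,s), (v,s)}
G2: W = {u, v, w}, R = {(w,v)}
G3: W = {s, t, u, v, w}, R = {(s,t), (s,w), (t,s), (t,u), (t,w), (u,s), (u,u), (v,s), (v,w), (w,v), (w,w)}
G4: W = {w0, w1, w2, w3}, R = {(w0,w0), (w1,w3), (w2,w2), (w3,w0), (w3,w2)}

G3, G4

The schema corresponds to a generalized confluence (Geach) condition: ∀x ∀z (xRz → ∃w (xR²w ∧ zRw)).
G1: fails — uRs but no w with uR²w and sRw.
G2: fails — wRv but no t with wR²t and vRt.
G3: satisfies the condition.
G4: satisfies the condition.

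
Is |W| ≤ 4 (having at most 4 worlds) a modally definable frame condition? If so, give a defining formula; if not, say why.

Any modally definable frame class is closed under disjoint unions.
Any modal formula valid on each of 5 disjoint one-world frames is valid on their disjoint union (validity is preserved under disjoint unions). Each one-world frame has |W|=1≤4, but the union has |W|=5.
So the class is not modally definable.

Not modally definable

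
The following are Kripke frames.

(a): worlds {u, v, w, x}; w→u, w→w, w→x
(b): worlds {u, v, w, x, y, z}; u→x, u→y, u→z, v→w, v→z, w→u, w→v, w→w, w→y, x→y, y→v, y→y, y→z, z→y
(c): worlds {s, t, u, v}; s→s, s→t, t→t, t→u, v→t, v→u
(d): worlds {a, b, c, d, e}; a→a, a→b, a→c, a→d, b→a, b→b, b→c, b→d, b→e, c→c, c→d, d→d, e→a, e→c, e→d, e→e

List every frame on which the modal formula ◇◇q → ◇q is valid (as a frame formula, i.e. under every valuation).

The schema corresponds to a generalized confluence (Geach) condition: ∀x ∀y (xR²y → ∃w (y = w ∧ xRw)).
(a): condition met.
(b): fails — uR²v but no t with v=t and uRt.
(c): fails — sR²u but no w with u=w and sRw.
(d): fails — aR²e but no w with e=w and aRw.
Valid on: (a).

(a)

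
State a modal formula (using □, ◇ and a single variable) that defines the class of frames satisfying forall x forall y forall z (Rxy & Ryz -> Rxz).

□q → □□q

A defining formula is □q → □□q (the 4 axiom).
Suppose □q→□□q is valid. Take Rxy, Ryz and set V(q)={w : Rxw}. Then □q at x, so □□q at x, so □q at y, so q at z, i.e. Rxz.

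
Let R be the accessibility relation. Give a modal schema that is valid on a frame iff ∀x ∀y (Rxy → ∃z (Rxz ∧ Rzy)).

□□r → □r

This is density; the standard corresponding axiom is C4: □□r → □r.
Suppose □□r→□r is valid. Take Rxy and set V(r)={w : xR²w}. Then □□r at x, so □r at x, so r at y, i.e. ∃z(Rxz∧Rzy).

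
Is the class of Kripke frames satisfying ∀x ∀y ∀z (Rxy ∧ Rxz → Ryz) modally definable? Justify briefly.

This is a Sahlqvist condition; the 5 axiom ◇r → □◇r defines it.
Suppose ◇r→□◇r is valid. Take Rxy, Rxz and set V(r)={y}. Then ◇r at x, so □◇r at x, so ◇r at z, so some w with Rzw has r; w=y, i.e. Rzy. By symmetry of the argument, Ryz.

Yes — defined by ◇r → □◇r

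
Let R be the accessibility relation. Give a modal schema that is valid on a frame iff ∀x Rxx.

The condition is reflexivity. The T schema □r → r defines it.
Suppose □r→r is valid. At any x set V(r)={w : Rxw}. Then □r holds at x, so r holds at x, i.e. Rxx.

□r → r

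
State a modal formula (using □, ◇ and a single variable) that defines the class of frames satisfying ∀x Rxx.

□p → p

The condition is reflexivity. The T schema □p → p defines it.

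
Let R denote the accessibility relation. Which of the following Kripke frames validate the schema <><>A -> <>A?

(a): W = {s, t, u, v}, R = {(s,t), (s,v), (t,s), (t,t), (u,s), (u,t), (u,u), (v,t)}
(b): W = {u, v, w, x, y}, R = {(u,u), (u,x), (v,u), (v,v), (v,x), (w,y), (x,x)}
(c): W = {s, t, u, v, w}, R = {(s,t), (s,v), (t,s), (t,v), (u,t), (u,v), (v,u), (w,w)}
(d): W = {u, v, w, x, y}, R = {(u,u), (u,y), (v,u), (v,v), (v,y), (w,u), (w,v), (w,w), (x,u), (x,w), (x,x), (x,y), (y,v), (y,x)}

(b)

This is the axiom for transitivity; its first-order frame correspondent is forall x forall y forall z (Rxy & Ryz -> Rxz).
(a): fails — Rus and Rsv but not Ruv.
(b): condition met.
(c): fails — Ruv and Rvu but not Ruu.
(d): fails — Rxw and Rwv but not Rxv.
Valid on: (b).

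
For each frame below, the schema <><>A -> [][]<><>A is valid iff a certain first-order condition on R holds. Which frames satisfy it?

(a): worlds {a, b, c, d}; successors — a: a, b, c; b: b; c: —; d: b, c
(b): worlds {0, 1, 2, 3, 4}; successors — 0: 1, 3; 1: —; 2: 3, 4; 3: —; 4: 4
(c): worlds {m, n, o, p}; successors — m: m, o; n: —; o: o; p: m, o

Frame correspondent (Sahlqvist): forall x forall y forall z ((x R^2 y & x R^2 z) -> exists w (y = w & z R^2 w)) — i.e. a generalized confluence (Geach) condition.
(a): fails — aR²a, aR²b but no w with a=w and bR²w.
(b): condition met.
(c): fails — mR²m, mR²o but no w with m=w and oR²w.
Valid on: (b).

(b)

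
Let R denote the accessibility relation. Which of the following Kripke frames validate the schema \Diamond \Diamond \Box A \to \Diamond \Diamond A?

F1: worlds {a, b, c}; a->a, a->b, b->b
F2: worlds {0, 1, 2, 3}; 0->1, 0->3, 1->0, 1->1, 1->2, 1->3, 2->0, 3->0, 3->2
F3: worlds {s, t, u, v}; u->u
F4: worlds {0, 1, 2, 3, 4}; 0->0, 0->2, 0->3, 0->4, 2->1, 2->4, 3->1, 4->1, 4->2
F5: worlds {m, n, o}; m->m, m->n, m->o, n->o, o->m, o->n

Frame correspondent (Sahlqvist): \forall x \forall y (x R^2 y \to \exists w (yRw \wedge x R^2 w)) — i.e. a generalized confluence (Geach) condition.
F1: holds.
F2: fails — 2R²3 but no w with 3Rw and 2R²w.
F3: holds.
F4: fails — 0R²1 but no w with 1Rw and 0R²w.
F5: fails — nR²n but no w with nRw and nR²w.
Valid on: F1, F3.

F1, F3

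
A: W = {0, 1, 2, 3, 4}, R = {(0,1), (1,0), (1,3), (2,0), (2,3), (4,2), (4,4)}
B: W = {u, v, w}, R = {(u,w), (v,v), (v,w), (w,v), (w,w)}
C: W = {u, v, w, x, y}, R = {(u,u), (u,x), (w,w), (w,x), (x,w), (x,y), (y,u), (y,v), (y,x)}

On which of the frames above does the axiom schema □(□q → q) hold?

B

This is the axiom for shift-reflexivity; its first-order frame correspondent is ∀x ∀y (Rxy → Ryy).
A: fails — R10 but not R00.
B: condition met.
C: fails — Ryx but not Rxx.
Valid on: B.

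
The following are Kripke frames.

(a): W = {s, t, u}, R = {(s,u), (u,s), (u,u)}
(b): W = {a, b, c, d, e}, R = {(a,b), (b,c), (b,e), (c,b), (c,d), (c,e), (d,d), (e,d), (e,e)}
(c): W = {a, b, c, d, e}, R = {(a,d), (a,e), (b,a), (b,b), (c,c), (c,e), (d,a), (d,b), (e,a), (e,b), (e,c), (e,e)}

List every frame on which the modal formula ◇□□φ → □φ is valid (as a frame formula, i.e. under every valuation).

(a)

The schema corresponds to a generalized confluence (Geach) condition: ∀x ∀y ∀z ((xRy ∧ xRz) → ∃w (yR²w ∧ z = w)).
(a): ✓.
(b): fails — bRe, bRc but no w with eR²w and c=w.
(c): fails — eRb, eRc but no w with bR²w and c=w.
Valid on: (a).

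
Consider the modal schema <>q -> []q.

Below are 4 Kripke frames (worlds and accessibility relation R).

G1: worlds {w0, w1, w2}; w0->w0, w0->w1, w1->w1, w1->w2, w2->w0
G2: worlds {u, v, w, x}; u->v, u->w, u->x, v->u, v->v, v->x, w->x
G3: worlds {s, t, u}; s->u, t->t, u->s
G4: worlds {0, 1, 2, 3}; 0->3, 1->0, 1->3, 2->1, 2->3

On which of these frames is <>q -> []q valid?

G3

The schema corresponds to partial functionality: forall x forall y forall z (Rxy & Rxz -> y = z).
G1: fails — w0 sees both w0 and w1.
G2: fails — u sees both v and w.
G3: ✓.
G4: fails — 1 sees both 0 and 3.
Valid on: G3.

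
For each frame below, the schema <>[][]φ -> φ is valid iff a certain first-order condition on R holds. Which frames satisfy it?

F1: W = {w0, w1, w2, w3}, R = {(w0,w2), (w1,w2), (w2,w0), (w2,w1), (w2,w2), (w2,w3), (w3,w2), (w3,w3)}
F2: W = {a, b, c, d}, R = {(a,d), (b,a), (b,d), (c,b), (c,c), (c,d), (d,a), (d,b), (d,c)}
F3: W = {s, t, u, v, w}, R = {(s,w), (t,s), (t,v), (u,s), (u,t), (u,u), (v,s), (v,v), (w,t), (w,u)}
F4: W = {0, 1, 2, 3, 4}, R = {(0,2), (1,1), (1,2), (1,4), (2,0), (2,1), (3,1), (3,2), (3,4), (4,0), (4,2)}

F1

This is the axiom for a generalized confluence (Geach) condition; its first-order frame correspondent is forall x forall y (xRy -> exists w (y R^2 w & x = w)).
F1: satisfies the condition.
F2: fails — dRa but no w with aR²w and d=w.
F3: fails — tRv but no w* with vR²w* and t=w*.
F4: fails — 0R2 but no w with 2R²w and 0=w.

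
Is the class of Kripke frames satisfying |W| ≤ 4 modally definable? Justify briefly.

If a class were modally definable it would be closed under disjoint unions (Goldblatt–Thomason).
Any modal formula valid on each of 5 disjoint one-world frames is valid on their disjoint union (validity is preserved under disjoint unions). Each one-world frame has |W|=1≤4, but the union has |W|=5.
Hence having at most 4 worlds is not modally definable.

No — not modally definable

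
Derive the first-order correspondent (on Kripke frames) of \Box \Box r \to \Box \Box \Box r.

This is a Sahlqvist (Geach-type) schema ◇^0□^2r → □^3◇^0r.
First-order correspondent: \forall x \forall z (x R^3 z \to \exists w (x R^2 w \wedge z = w)).

\forall x \forall z (x R^3 z \to \exists w (x R^2 w \wedge z = w))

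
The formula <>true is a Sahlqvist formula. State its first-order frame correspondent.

◇⊤ holds at w iff w has a successor, so frame-validity of ◇⊤ is exactly seriality. Equivalently via □φ → ◇φ:
Suppose □φ→◇φ is valid. At any x set V(φ)=W. Then □φ at x, so ◇φ at x, so x has a successor.
The converse is a direct semantic check.
Frame condition: forall x exists y Rxy.

Seriality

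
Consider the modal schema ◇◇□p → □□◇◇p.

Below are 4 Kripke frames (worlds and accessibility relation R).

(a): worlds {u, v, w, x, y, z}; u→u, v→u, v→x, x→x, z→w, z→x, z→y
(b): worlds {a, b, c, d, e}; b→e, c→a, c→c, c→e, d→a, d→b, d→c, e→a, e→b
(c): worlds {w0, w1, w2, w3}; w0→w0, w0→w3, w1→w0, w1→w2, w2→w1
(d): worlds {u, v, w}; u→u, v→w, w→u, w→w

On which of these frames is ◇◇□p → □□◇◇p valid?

This is the axiom for a generalized confluence (Geach) condition; its first-order frame correspondent is ∀x ∀y ∀z ((xR²y ∧ xR²z) → ∃w (yRw ∧ zR²w)).
(a): fails — vR²u, vR²x but no t with uRt and xR²t.
(b): fails — bR²a, bR²a but no w with aRw and aR²w.
(c): fails — w0R²w0, w0R²w3 but no w with w0Rw and w3R²w.
(d): condition met.

(d)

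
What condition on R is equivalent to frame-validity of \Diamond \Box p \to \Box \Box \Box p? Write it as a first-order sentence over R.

\forall x \forall y \forall z ((xRy \wedge x R^3 z) \to \exists w (yRw \wedge z = w))

This is a Sahlqvist (Geach-type) schema ◇^1□^1p → □^3◇^0p.
Minimal-valuation argument: fix x; take any y with xR^1y and any z with xR^3z. Set V(p) to the set of worlds R-reachable from y in exactly 1 step. Then □^1p holds at y, so the antecedent holds at x; validity forces ◇^0p at z, giving a w with zR^0w and yR^1w.
First-order correspondent: \forall x \forall y \forall z ((xRy \wedge x R^3 z) \to \exists w (yRw \wedge z = w)).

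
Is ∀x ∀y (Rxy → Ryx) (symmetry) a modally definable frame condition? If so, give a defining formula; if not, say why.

This is a Sahlqvist condition; the B axiom q → □◇q defines it.
Suppose q→□◇q is valid. Take Rxy and set V(q)={x}. Then q at x, so □◇q at x, so ◇q at y, so some z with Ryz has q; z=x, i.e. Ryx.

Yes, by q → □◇q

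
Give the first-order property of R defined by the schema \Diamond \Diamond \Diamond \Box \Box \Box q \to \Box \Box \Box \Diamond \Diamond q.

This is a Sahlqvist (Geach-type) schema ◇^3□^3q → □^3◇^2q.
Minimal-valuation argument: fix x; take any y with xR^3y and any z with xR^3z. Set V(q) to the set of worlds R-reachable from y in exactly 3 steps. Then □^3q holds at y, so the antecedent holds at x; validity forces ◇^2q at z, giving a w with zR^2w and yR^3w.
First-order correspondent: \forall x \forall y \forall z ((x R^3 y \wedge x R^3 z) \to \exists w (y R^3 w \wedge z R^2 w)).

\forall x \forall y \forall z ((x R^3 y \wedge x R^3 z) \to \exists w (y R^3 w \wedge z R^2 w))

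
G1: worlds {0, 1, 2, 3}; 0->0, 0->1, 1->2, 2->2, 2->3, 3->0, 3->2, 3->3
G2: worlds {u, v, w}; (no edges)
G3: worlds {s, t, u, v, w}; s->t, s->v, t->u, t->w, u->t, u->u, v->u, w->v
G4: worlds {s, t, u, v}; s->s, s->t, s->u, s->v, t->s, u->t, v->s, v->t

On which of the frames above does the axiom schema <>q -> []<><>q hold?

G2

This is the axiom for a generalized confluence (Geach) condition; its first-order frame correspondent is forall x forall y forall z ((xRy & xRz) -> exists w (y = w & z R^2 w)).
G1: fails — 0R0, 0R1 but no w with 0=w and 1R²w.
G2: ✓.
G3: fails — sRv, sRv but no w* with v=w* and vR²w*.
G4: fails — sRt, sRu but no w with t=w and uR²w.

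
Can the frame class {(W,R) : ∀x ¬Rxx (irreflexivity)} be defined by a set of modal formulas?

No

Modal frame validity is preserved under surjective bounded morphisms.
The 3-cycle (worlds 0,1,2 with 0→1→2→0) is irreflexive, and the map sending every world to a single reflexive point • is a surjective bounded morphism (forth: every edge maps to (•,•); back: every world has a successor). So any modal formula valid on the 3-cycle is also valid on the reflexive point, which is not irreflexive.
So no modal formula (or set of formulas) defines exactly the irreflexive frames.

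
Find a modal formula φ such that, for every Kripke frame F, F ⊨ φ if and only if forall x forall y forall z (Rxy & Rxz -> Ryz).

This is the Euclidean property; the standard corresponding axiom is 5: ◇r → □◇r.
Suppose ◇r→□◇r is valid. Take Rxy, Rxz and set V(r)={y}. Then ◇r at x, so □◇r at x, so ◇r at z, so some w with Rzw has r; w=y, i.e. Rzy. By symmetry of the argument, Ryz.

◇r → □◇r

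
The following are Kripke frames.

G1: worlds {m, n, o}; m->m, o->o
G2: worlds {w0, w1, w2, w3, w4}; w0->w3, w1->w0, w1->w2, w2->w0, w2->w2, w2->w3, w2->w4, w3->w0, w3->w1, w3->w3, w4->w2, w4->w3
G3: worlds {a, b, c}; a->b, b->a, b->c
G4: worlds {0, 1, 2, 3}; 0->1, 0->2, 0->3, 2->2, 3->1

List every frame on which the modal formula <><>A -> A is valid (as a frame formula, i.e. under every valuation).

This is the axiom for a generalized confluence (Geach) condition; its first-order frame correspondent is forall x forall y (x R^2 y -> exists w (y = w & x = w)).
G1: satisfies the condition.
G2: fails — w0R²w1 but w1 ≠ w0.
G3: fails — aR²c but c ≠ a.
G4: fails — 0R²1 but 1 ≠ 0.
Valid on: G1.

G1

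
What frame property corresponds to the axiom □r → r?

This is the T axiom.
It corresponds to reflexivity: ∀x Rxx.

reflexivity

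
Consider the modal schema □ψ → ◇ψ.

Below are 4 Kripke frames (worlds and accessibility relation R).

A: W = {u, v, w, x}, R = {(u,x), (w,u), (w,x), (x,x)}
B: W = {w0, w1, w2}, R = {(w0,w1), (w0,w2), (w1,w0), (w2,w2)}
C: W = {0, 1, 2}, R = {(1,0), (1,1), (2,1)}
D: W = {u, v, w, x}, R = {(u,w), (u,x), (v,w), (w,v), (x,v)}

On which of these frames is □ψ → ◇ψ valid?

B, D

This is the axiom for seriality; its first-order frame correspondent is ∀x ∃y Rxy.
A: fails — world v has no successor.
B: ✓.
C: fails — world 0 has no successor.
D: ✓.
Valid on: B, D.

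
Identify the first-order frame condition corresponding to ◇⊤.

◇⊤ holds at w iff w has a successor, so frame-validity of ◇⊤ is exactly seriality. Equivalently via □q → ◇q:
Suppose □q→◇q is valid. At any x set V(q)=W. Then □q at x, so ◇q at x, so x has a successor.
Conversely, on a frame with seriality the schema holds at every world under every valuation.
So the correspondent is seriality.

seriality: ∀x ∃y Rxy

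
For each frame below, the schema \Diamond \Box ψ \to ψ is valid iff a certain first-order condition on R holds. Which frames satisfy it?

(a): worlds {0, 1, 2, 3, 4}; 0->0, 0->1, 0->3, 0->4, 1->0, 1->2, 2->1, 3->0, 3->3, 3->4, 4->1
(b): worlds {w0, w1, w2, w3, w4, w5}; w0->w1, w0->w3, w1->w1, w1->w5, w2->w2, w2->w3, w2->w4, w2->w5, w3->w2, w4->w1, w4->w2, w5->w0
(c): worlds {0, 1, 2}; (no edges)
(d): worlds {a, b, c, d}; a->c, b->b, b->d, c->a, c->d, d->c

The schema corresponds to symmetry: \forall x \forall y (Rxy \to Ryx).
(a): fails — R34 but not R43.
(b): fails — Rw1w5 but not Rw5w1.
(c): holds.
(d): fails — Rbd but not Rdb.

(c)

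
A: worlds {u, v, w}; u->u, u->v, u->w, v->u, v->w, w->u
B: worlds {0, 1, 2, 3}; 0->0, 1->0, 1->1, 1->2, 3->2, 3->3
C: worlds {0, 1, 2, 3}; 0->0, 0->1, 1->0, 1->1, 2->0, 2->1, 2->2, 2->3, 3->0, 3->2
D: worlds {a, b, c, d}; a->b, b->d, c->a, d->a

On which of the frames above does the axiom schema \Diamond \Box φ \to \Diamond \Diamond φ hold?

A, C, D

This is the axiom for a generalized confluence (Geach) condition; its first-order frame correspondent is \forall x \forall y (xRy \to \exists w (yRw \wedge x R^2 w)).
A: holds.
B: fails — 1R2 but no w with 2Rw and 1R²w.
C: holds.
D: holds.
Valid on: A, C, D.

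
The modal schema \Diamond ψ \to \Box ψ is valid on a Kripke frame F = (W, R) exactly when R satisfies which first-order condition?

This is the CD axiom.
It corresponds to partial functionality: \forall x \forall y \forall z (Rxy \wedge Rxz \to y = z).

partial functionality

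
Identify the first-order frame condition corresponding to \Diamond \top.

Seriality

◇⊤ holds at w iff w has a successor, so frame-validity of ◇⊤ is exactly seriality. Equivalently via □p → ◇p:
Suppose □p→◇p is valid. At any x set V(p)=W. Then □p at x, so ◇p at x, so x has a successor.
The converse is a direct semantic check.
So the correspondent is seriality.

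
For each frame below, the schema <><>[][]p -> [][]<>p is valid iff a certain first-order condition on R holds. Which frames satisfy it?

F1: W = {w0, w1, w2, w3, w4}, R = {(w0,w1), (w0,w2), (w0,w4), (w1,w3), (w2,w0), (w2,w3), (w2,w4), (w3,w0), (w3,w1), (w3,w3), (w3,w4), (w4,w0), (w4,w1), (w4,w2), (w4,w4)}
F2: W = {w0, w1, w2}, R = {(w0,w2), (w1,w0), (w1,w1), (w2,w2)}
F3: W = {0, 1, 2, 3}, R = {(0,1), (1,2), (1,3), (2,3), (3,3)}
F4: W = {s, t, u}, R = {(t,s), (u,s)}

This is the axiom for a generalized confluence (Geach) condition; its first-order frame correspondent is forall x forall y forall z ((x R^2 y & x R^2 z) -> exists w (y R^2 w & zRw)).
F1: condition met.
F2: fails — w1R²w0, w1R²w1 but no w with w0R²w and w1Rw.
F3: condition met.
F4: condition met.

F1, F3, F4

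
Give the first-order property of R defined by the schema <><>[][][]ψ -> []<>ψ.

forall x forall y forall z ((x R^2 y & xRz) -> exists w (y R^3 w & zRw))

This is a Sahlqvist (Geach-type) schema ◇^2□^3ψ → □^1◇^1ψ.
Minimal-valuation argument: fix x; take any y with xR^2y and any z with xR^1z. Set V(ψ) to the set of worlds R-reachable from y in exactly 3 steps. Then □^3ψ holds at y, so the antecedent holds at x; validity forces ◇^1ψ at z, giving a w with zR^1w and yR^3w.
First-order correspondent: forall x forall y forall z ((x R^2 y & xRz) -> exists w (y R^3 w & zRw)).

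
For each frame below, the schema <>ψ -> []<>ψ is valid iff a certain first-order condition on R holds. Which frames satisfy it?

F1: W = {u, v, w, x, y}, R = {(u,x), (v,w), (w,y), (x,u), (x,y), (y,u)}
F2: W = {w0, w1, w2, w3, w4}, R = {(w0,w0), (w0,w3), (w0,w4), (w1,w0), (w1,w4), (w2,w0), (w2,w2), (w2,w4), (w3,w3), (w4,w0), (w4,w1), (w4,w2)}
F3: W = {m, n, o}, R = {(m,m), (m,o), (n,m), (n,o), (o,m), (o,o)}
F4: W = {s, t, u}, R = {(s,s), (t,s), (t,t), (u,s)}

The schema corresponds to the Euclidean property: forall x forall y forall z (Rxy & Rxz -> Ryz).
F1: fails — Rux and Rux but not Rxx.
F2: fails — Rw0w4 and Rw0w4 but not Rw4w4.
F3: satisfies the condition.
F4: fails — Rts and Rtt but not Rst.
Valid on: F3.

F3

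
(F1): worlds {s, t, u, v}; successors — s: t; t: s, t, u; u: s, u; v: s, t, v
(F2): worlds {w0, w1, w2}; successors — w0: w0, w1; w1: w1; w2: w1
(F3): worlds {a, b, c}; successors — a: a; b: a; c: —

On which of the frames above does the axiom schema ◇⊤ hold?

(F1), (F2)

This is the axiom for seriality; its first-order frame correspondent is ∀x ∃y Rxy.
(F1): satisfies the condition.
(F2): satisfies the condition.
(F3): fails — world c has no successor.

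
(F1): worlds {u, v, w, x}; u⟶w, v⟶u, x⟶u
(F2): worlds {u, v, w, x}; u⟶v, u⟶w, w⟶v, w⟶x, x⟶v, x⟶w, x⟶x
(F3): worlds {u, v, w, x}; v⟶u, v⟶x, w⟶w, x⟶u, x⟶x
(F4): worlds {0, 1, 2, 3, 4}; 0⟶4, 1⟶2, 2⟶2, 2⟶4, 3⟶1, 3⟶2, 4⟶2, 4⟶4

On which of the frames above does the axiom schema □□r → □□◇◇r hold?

(F4)

This is the axiom for a generalized confluence (Geach) condition; its first-order frame correspondent is ∀x ∀z (xR²z → ∃w (xR²w ∧ zR²w)).
(F1): fails — vR²w but no t with vR²t and wR²t.
(F2): fails — uR²v but no t with uR²t and vR²t.
(F3): fails — vR²u but no t with vR²t and uR²t.
(F4): ✓.
Valid on: (F4).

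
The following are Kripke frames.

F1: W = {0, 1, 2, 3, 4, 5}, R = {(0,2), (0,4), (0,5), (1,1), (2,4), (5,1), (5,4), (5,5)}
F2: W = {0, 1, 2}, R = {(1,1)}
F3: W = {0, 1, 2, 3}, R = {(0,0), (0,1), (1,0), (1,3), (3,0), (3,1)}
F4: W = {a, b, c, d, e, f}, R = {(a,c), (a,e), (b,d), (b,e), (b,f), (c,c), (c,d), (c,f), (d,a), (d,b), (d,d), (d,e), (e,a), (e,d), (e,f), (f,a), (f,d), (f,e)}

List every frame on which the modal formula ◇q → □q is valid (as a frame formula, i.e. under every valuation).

This is the axiom for partial functionality; its first-order frame correspondent is ∀x ∀y ∀z (Rxy ∧ Rxz → y = z).
F1: fails — 0 sees both 2 and 4.
F2: condition met.
F3: fails — 0 sees both 0 and 1.
F4: fails — a sees both c and e.

F2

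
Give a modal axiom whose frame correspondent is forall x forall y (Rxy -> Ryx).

This is symmetry; the standard corresponding axiom is B: ψ → □◇ψ.
Suppose ψ→□◇ψ is valid. Take Rxy and set V(ψ)={x}. Then ψ at x, so □◇ψ at x, so ◇ψ at y, so some z with Ryz has ψ; z=x, i.e. Ryx.

ψ → □◇ψ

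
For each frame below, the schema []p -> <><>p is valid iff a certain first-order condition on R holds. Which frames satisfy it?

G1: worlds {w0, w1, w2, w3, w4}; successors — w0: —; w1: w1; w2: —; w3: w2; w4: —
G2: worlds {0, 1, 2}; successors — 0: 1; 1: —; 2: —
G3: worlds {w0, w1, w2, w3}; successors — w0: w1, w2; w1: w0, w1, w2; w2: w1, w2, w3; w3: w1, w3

G3

This is the axiom for a generalized confluence (Geach) condition; its first-order frame correspondent is forall x exists w (xRw & x R^2 w).
G1: fails — at w0 but no w with w0Rw and w0R²w.
G2: fails — at 0 but no w with 0Rw and 0R²w.
G3: satisfies the condition.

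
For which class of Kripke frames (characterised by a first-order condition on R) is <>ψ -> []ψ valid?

Suppose ◇ψ→□ψ is valid. Take Rxy, Rxz and set V(ψ)={y}. Then ◇ψ at x, so □ψ at x, so ψ at z, i.e. z=y.
Conversely, on a frame with partial functionality the schema holds at every world under every valuation.
Frame condition: forall x forall y forall z (Rxy & Rxz -> y = z).

Partial functionality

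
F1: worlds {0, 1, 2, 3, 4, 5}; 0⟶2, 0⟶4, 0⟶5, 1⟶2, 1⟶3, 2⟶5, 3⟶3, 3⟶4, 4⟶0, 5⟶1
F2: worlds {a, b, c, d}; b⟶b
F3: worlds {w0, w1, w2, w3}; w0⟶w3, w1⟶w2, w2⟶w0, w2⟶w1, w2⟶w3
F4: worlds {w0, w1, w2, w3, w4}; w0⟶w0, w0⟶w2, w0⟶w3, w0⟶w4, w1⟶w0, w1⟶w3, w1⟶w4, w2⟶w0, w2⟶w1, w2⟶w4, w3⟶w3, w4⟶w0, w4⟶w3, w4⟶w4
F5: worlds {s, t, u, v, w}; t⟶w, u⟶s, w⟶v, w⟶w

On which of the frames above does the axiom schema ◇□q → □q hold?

F2

Frame correspondent (Sahlqvist): ∀x ∀y ∀z (Rxy ∧ Rxz → Ryz) — i.e. the Euclidean property.
F1: fails — R02 and R02 but not R22.
F2: ✓.
F3: fails — Rw0w3 and Rw0w3 but not Rw3w3.
F4: fails — Rw0w4 and Rw0w2 but not Rw4w2.
F5: fails — Rus and Rus but not Rss.
Valid on: F2.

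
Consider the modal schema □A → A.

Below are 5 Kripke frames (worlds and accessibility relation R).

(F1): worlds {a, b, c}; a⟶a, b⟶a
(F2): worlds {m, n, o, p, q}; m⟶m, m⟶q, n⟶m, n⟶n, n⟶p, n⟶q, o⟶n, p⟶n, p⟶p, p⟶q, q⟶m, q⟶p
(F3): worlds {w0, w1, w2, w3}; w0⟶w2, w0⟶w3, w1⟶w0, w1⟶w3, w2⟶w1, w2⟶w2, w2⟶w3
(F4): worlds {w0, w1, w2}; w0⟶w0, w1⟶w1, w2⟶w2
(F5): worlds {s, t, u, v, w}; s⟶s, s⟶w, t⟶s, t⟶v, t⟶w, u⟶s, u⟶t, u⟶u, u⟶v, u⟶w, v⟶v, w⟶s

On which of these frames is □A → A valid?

(F4)

This is the axiom for reflexivity; its first-order frame correspondent is ∀x Rxx.
(F1): fails — world b does not see itself.
(F2): fails — world o does not see itself.
(F3): fails — world w0 does not see itself.
(F4): condition met.
(F5): fails — world t does not see itself.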